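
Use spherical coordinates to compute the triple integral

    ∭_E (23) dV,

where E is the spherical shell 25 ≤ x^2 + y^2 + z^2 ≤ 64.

In spherical coordinates, x = ρ sin(φ) cos(θ), y = ρ sin(φ) sin(θ), z = ρ cos(φ), and dV = ρ^2 sin(φ) dρ dφ dθ.

The integrand becomes 23, so

    ∭_E (23) dV = ∫_{0}^{2π} ∫_{0}^{π} ∫_{5}^{8} (23) · ρ^2 sin(φ) dρ dφ dθ.

Inner (ρ): 2967sin(φ).
Middle (φ): 5934.
Outer (θ): 11868π.

Therefore the triple integral equals 11868π.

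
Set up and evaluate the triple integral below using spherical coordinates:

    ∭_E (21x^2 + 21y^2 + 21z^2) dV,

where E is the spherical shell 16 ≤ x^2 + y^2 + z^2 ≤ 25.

In spherical coordinates, x = ρ sin(φ) cos(θ), y = ρ sin(φ) sin(θ), z = ρ cos(φ), and dV = ρ^2 sin(φ) dρ dφ dθ.

The integrand becomes 21ρ^2, so

    ∭_E (21x^2 + 21y^2 + 21z^2) dV = ∫_{0}^{2π} ∫_{0}^{π} ∫_{4}^{5} (21ρ^2) · ρ^2 sin(φ) dρ dφ dθ.

Inner (ρ): 44121sin(φ)/5.
Middle (φ): 88242/5.
Outer (θ): 176484π/5.

Therefore the triple integral equals 176484π/5.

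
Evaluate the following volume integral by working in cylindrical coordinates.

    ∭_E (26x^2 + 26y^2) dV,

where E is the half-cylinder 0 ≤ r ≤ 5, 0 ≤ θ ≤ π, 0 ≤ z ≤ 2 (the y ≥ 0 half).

In cylindrical coordinates, x = r cos(θ), y = r sin(θ), z = z, and dV = r dr dθ dz.

The integrand becomes 26r^2, so

    ∭_E (26x^2 + 26y^2) dV = ∫_{0}^{π} ∫_{0}^{5} ∫_{0}^{2} (26r^2) · r dz dr dθ.

Inner (z): 52r^3.
Middle (r from 0 to 5): 8125.
Outer (θ): 8125π.

Therefore the triple integral equals 8125π.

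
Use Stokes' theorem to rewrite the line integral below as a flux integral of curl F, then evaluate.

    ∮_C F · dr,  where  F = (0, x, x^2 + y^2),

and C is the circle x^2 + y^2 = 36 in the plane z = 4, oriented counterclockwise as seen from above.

Let S be the flat disk x^2 + y^2 ≤ 36 in the plane z = 4, with upward unit normal n̂ = ẑ. By Stokes' theorem,

    ∮_C F · dr = ∬_S (∇ × F) · n̂ dS = ∬_D (curl F)_z dA,

where D is the disk x^2 + y^2 ≤ 36.

Compute the curl of F = (0, x, x^2 + y^2):
    (∇ × F)_x = ∂F_z/∂y - ∂F_y/∂z = 2y,
    (∇ × F)_y = ∂F_x/∂z - ∂F_z/∂x = -2x,
    (∇ × F)_z = ∂F_y/∂x - ∂F_x/∂y = 1.

On z = 4, (curl F)_z = 1.

Convert to polar (x = r cos θ, y = r sin θ, dA = r dr dθ); the integrand becomes 1, so

    ∬_D (curl F)_z dA = ∫_0^{2π} ∫_0^{6} (1) · r dr dθ.

Inner (r from 0 to 6): 18.
Outer (θ from 0 to 2π): 36π.

Therefore ∮_C F · dr = 36π.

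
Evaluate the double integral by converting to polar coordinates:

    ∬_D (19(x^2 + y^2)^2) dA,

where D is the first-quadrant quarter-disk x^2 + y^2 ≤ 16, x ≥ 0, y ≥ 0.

The region D is 0 ≤ r ≤ 4, 0 ≤ θ ≤ π/2 in polar coordinates, where x = r cos(θ), y = r sin(θ), and dA = r dr dθ.

Under the substitution, the integrand becomes 19r^4, so

    ∬_D (19(x^2 + y^2)^2) dA = ∫_{0}^{π/2} ∫_{0}^{4} (19r^4) · r dr dθ.

Inner integral (in r): ∫_{0}^{4} (19r^4) · r dr = 38912/3.

Outer integral (in θ): ∫_{0}^{π/2} (38912/3) dθ = 19456π/3.

Therefore ∬_D (19(x^2 + y^2)^2) dA = 19456π/3.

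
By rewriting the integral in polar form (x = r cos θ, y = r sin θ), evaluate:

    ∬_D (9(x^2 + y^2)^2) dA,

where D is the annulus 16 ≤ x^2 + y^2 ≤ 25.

The region D is 4 ≤ r ≤ 5, 0 ≤ θ ≤ 2π in polar coordinates, where x = r cos(θ), y = r sin(θ), and dA = r dr dθ.

Under the substitution, the integrand becomes 9r^4, so

    ∬_D (9(x^2 + y^2)^2) dA = ∫_{0}^{2π} ∫_{4}^{5} (9r^4) · r dr dθ.

Inner integral (in r): ∫_{4}^{5} (9r^4) · r dr = 34587/2.

Outer integral (in θ): ∫_{0}^{2π} (34587/2) dθ = 34587π.

Therefore ∬_D (9(x^2 + y^2)^2) dA = 34587π.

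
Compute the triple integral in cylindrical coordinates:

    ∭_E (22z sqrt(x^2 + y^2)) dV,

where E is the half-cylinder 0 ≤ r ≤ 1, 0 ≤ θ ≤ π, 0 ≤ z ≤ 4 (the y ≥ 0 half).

In cylindrical coordinates, x = r cos(θ), y = r sin(θ), z = z, and dV = r dr dθ dz.

The integrand becomes 22r z, so

    ∭_E (22z sqrt(x^2 + y^2)) dV = ∫_{0}^{π} ∫_{0}^{1} ∫_{0}^{4} (22r z) · r dz dr dθ.

Inner (z): 176r^2.
Middle (r from 0 to 1): 176/3.
Outer (θ): 176π/3.

Therefore the triple integral equals 176π/3.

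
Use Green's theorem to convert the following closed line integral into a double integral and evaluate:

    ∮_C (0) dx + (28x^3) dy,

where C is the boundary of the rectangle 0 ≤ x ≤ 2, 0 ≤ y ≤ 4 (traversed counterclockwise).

Green's theorem converts the closed line integral into a double integral over the enclosed region D:

    ∮_C P dx + Q dy = ∬_D (∂Q/∂x - ∂P/∂y) dA.

Here P = 0, Q = 28x^3, so

    ∂Q/∂x = 84x^2,    ∂P/∂y = 0,
    ∂Q/∂x - ∂P/∂y = 84x^2.

D is the region 0 ≤ x ≤ 2, 0 ≤ y ≤ 4. Evaluating the double integral:

    ∬_D (84x^2) dA = ∫_0^{2} ∫_0^{4} (84x^2) dy dx.

Inner (y from 0 to 4): 336x^2.
Outer (x from 0 to 2): 896.

Therefore ∮_C P dx + Q dy = 896.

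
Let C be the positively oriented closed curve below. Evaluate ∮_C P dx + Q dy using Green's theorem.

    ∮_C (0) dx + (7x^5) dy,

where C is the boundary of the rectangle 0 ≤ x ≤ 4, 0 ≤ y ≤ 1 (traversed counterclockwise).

Green's theorem converts the closed line integral into a double integral over the enclosed region D:

    ∮_C P dx + Q dy = ∬_D (∂Q/∂x - ∂P/∂y) dA.

Here P = 0, Q = 7x^5, so

    ∂Q/∂x = 35x^4,    ∂P/∂y = 0,
    ∂Q/∂x - ∂P/∂y = 35x^4.

D is the region 0 ≤ x ≤ 4, 0 ≤ y ≤ 1. Evaluating the double integral:

    ∬_D (35x^4) dA = ∫_0^{4} ∫_0^{1} (35x^4) dy dx.

Inner (y from 0 to 1): 35x^4.
Outer (x from 0 to 4): 7168.

Therefore ∮_C P dx + Q dy = 7168.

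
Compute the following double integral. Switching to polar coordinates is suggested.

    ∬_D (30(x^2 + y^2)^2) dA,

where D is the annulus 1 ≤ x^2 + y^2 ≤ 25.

The region D is 1 ≤ r ≤ 5, 0 ≤ θ ≤ 2π in polar coordinates, where x = r cos(θ), y = r sin(θ), and dA = r dr dθ.

Under the substitution, the integrand becomes 30r^4, so

    ∬_D (30(x^2 + y^2)^2) dA = ∫_{0}^{2π} ∫_{1}^{5} (30r^4) · r dr dθ.

Inner integral (in r): ∫_{1}^{5} (30r^4) · r dr = 78120.

Outer integral (in θ): ∫_{0}^{2π} (78120) dθ = 156240π.

Therefore ∬_D (30(x^2 + y^2)^2) dA = 156240π.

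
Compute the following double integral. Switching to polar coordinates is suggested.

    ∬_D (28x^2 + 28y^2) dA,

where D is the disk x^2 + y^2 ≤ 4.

The region D is 0 ≤ r ≤ 2, 0 ≤ θ ≤ 2π in polar coordinates, where x = r cos(θ), y = r sin(θ), and dA = r dr dθ.

Under the substitution, the integrand becomes 28r^2, so

    ∬_D (28x^2 + 28y^2) dA = ∫_{0}^{2π} ∫_{0}^{2} (28r^2) · r dr dθ.

Inner integral (in r): ∫_{0}^{2} (28r^2) · r dr = 112.

Outer integral (in θ): ∫_{0}^{2π} (112) dθ = 224π.

Therefore ∬_D (28x^2 + 28y^2) dA = 224π.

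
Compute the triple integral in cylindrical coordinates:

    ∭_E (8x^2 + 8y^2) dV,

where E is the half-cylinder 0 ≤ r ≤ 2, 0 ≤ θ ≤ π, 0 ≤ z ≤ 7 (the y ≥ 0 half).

In cylindrical coordinates, x = r cos(θ), y = r sin(θ), z = z, and dV = r dr dθ dz.

The integrand becomes 8r^2, so

    ∭_E (8x^2 + 8y^2) dV = ∫_{0}^{π} ∫_{0}^{2} ∫_{0}^{7} (8r^2) · r dz dr dθ.

Inner (z): 56r^3.
Middle (r from 0 to 2): 224.
Outer (θ): 224π.

Therefore the triple integral equals 224π.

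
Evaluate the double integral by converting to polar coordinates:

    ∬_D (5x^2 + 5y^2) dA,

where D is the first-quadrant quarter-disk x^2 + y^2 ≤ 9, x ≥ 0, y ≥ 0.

The region D is 0 ≤ r ≤ 3, 0 ≤ θ ≤ π/2 in polar coordinates, where x = r cos(θ), y = r sin(θ), and dA = r dr dθ.

Under the substitution, the integrand becomes 5r^2, so

    ∬_D (5x^2 + 5y^2) dA = ∫_{0}^{π/2} ∫_{0}^{3} (5r^2) · r dr dθ.

Inner integral (in r): ∫_{0}^{3} (5r^2) · r dr = 405/4.

Outer integral (in θ): ∫_{0}^{π/2} (405/4) dθ = 405π/8.

Therefore ∬_D (5x^2 + 5y^2) dA = 405π/8.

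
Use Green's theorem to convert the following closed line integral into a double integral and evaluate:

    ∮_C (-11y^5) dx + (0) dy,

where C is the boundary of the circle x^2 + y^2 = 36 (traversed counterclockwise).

Green's theorem converts the closed line integral into a double integral over the enclosed region D:

    ∮_C P dx + Q dy = ∬_D (∂Q/∂x - ∂P/∂y) dA.

Here P = -11y^5, Q = 0, so

    ∂Q/∂x = 0,    ∂P/∂y = -55y^4,
    ∂Q/∂x - ∂P/∂y = 55y^4.

D is the region x^2 + y^2 ≤ 36. Evaluating the double integral:

In polar coordinates (x = r cos θ, y = r sin θ, dA = r dr dθ) the integrand becomes 55r^4sin(θ)^4, so

    ∬_D (55y^4) dA = ∫_0^{2π} ∫_0^{6} (55r^4sin(θ)^4) · r dr dθ.

Inner (r from 0 to 6): 427680sin(θ)^4.
Outer (θ from 0 to 2π): 320760π.

Therefore ∮_C P dx + Q dy = 320760π.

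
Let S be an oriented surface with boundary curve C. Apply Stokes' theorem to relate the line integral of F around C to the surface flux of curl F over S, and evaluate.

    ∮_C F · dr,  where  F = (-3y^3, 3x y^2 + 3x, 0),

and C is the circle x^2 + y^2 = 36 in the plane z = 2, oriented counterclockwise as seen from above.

Let S be the flat disk x^2 + y^2 ≤ 36 in the plane z = 2, with upward unit normal n̂ = ẑ. By Stokes' theorem,

    ∮_C F · dr = ∬_S (∇ × F) · n̂ dS = ∬_D (curl F)_z dA,

where D is the disk x^2 + y^2 ≤ 36.

Compute the curl of F = (-3y^3, 3x y^2 + 3x, 0):
    (∇ × F)_x = ∂F_z/∂y - ∂F_y/∂z = 0,
    (∇ × F)_y = ∂F_x/∂z - ∂F_z/∂x = 0,
    (∇ × F)_z = ∂F_y/∂x - ∂F_x/∂y = 12y^2 + 3.

On z = 2, (curl F)_z = 12y^2 + 3.

Convert to polar (x = r cos θ, y = r sin θ, dA = r dr dθ); the integrand becomes 12r^2sin(θ)^2 + 3, so

    ∬_D (curl F)_z dA = ∫_0^{2π} ∫_0^{6} (12r^2sin(θ)^2 + 3) · r dr dθ.

Inner (r from 0 to 6): 3888sin(θ)^2 + 54.
Outer (θ from 0 to 2π): 3996π.

Therefore ∮_C F · dr = 3996π.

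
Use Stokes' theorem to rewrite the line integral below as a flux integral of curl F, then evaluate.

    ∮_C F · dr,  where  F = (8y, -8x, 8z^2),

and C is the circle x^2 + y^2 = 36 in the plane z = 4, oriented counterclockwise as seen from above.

Let S be the flat disk x^2 + y^2 ≤ 36 in the plane z = 4, with upward unit normal n̂ = ẑ. By Stokes' theorem,

    ∮_C F · dr = ∬_S (∇ × F) · n̂ dS = ∬_D (curl F)_z dA,

where D is the disk x^2 + y^2 ≤ 36.

Compute the curl of F = (8y, -8x, 8z^2):
    (∇ × F)_x = ∂F_z/∂y - ∂F_y/∂z = 0,
    (∇ × F)_y = ∂F_x/∂z - ∂F_z/∂x = 0,
    (∇ × F)_z = ∂F_y/∂x - ∂F_x/∂y = -16.

On z = 4, (curl F)_z = -16.

Convert to polar (x = r cos θ, y = r sin θ, dA = r dr dθ); the integrand becomes -16, so

    ∬_D (curl F)_z dA = ∫_0^{2π} ∫_0^{6} (-16) · r dr dθ.

Inner (r from 0 to 6): -288.
Outer (θ from 0 to 2π): -576π.

Therefore ∮_C F · dr = -576π.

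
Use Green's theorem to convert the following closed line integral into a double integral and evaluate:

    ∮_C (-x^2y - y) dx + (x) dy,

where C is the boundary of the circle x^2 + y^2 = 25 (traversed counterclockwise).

Green's theorem converts the closed line integral into a double integral over the enclosed region D:

    ∮_C P dx + Q dy = ∬_D (∂Q/∂x - ∂P/∂y) dA.

Here P = -x^2y - y, Q = x, so

    ∂Q/∂x = 1,    ∂P/∂y = -x^2 - 1,
    ∂Q/∂x - ∂P/∂y = x^2 + 2.

D is the region x^2 + y^2 ≤ 25. Evaluating the double integral:

In polar coordinates (x = r cos θ, y = r sin θ, dA = r dr dθ) the integrand becomes r^2cos(θ)^2 + 2, so

    ∬_D (x^2 + 2) dA = ∫_0^{2π} ∫_0^{5} (r^2cos(θ)^2 + 2) · r dr dθ.

Inner (r from 0 to 5): 625cos(θ)^2/4 + 25.
Outer (θ from 0 to 2π): 825π/4.

Therefore ∮_C P dx + Q dy = 825π/4.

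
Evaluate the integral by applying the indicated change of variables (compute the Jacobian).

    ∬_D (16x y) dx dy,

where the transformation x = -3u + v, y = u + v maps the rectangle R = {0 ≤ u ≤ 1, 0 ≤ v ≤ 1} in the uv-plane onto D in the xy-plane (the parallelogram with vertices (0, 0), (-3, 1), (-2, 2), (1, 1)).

Compute the Jacobian determinant of (x, y) with respect to (u, v):

    ∂(x,y)/∂(u,v) = | -3  1 | = (-3)(1) - (1)(1) = -4.
                   | 1  1 |

Its absolute value is |J| = 4 (the area scaling factor).

Substituting x = -3u + v, y = u + v into the integrand,

    16x y → -48u^2 - 32u v + 16v^2,

so the integral becomes

    ∬_R (-48u^2 - 32u v + 16v^2) · |J| du dv = ∫_0^1 ∫_0^1 (-192u^2 - 128u v + 64v^2) dv du.

Inner (v): -192u^2 - 64u + 64/3.
Outer (u): -224/3.

Therefore ∬_D (16x y) dx dy = -224/3.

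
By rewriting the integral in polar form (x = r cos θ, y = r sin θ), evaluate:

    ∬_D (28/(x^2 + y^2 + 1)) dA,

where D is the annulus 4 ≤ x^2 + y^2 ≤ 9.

The region D is 2 ≤ r ≤ 3, 0 ≤ θ ≤ 2π in polar coordinates, where x = r cos(θ), y = r sin(θ), and dA = r dr dθ.

Under the substitution, the integrand becomes 28/(r^2 + 1), so

    ∬_D (28/(x^2 + y^2 + 1)) dA = ∫_{0}^{2π} ∫_{2}^{3} (28/(r^2 + 1)) · r dr dθ.

Inner integral (in r): ∫_{2}^{3} (28/(r^2 + 1)) · r dr = log(16384).

Outer integral (in θ): ∫_{0}^{2π} (log(16384)) dθ = 28π log(2).

Therefore ∬_D (28/(x^2 + y^2 + 1)) dA = 28π log(2).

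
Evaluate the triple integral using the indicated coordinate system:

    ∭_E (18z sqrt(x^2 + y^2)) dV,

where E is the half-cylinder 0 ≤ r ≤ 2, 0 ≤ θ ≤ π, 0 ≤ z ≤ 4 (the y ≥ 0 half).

In cylindrical coordinates, x = r cos(θ), y = r sin(θ), z = z, and dV = r dr dθ dz.

The integrand becomes 18r z, so

    ∭_E (18z sqrt(x^2 + y^2)) dV = ∫_{0}^{π} ∫_{0}^{2} ∫_{0}^{4} (18r z) · r dz dr dθ.

Inner (z): 144r^2.
Middle (r from 0 to 2): 384.
Outer (θ): 384π.

Therefore the triple integral equals 384π.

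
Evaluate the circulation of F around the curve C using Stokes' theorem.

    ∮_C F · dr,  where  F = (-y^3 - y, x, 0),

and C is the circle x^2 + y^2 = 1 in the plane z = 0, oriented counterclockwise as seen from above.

Let S be the flat disk x^2 + y^2 ≤ 1 in the plane z = 0, with upward unit normal n̂ = ẑ. By Stokes' theorem,

    ∮_C F · dr = ∬_S (∇ × F) · n̂ dS = ∬_D (curl F)_z dA,

where D is the disk x^2 + y^2 ≤ 1.

Compute the curl of F = (-y^3 - y, x, 0):
    (∇ × F)_x = ∂F_z/∂y - ∂F_y/∂z = 0,
    (∇ × F)_y = ∂F_x/∂z - ∂F_z/∂x = 0,
    (∇ × F)_z = ∂F_y/∂x - ∂F_x/∂y = 3y^2 + 2.

On z = 0, (curl F)_z = 3y^2 + 2.

Convert to polar (x = r cos θ, y = r sin θ, dA = r dr dθ); the integrand becomes 3r^2sin(θ)^2 + 2, so

    ∬_D (curl F)_z dA = ∫_0^{2π} ∫_0^{1} (3r^2sin(θ)^2 + 2) · r dr dθ.

Inner (r from 0 to 1): 3sin(θ)^2/4 + 1.
Outer (θ from 0 to 2π): 11π/4.

Therefore ∮_C F · dr = 11π/4.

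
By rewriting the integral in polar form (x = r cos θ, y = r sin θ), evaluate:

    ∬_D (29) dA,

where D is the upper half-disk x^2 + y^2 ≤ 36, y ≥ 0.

The region D is 0 ≤ r ≤ 6, 0 ≤ θ ≤ π in polar coordinates, where x = r cos(θ), y = r sin(θ), and dA = r dr dθ.

Under the substitution, the integrand becomes 29, so

    ∬_D (29) dA = ∫_{0}^{π} ∫_{0}^{6} (29) · r dr dθ.

Inner integral (in r): ∫_{0}^{6} (29) · r dr = 522.

Outer integral (in θ): ∫_{0}^{π} (522) dθ = 522π.

Therefore ∬_D (29) dA = 522π.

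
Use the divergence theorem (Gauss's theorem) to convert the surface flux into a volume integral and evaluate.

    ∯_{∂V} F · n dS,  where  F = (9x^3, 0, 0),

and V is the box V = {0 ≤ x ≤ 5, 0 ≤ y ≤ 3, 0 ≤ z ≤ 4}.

By the divergence theorem,

    ∯_{∂V} F · n dS = ∭_V (∇ · F) dV.

Compute the divergence:
    ∇ · F = ∂F_x/∂x + ∂F_y/∂y + ∂F_z/∂z = 27x^2 + 0 + 0 = 27x^2.

V is a rectangular box, so dV = dx dy dz with 0 ≤ x ≤ 5, 0 ≤ y ≤ 3, 0 ≤ z ≤ 4.

Integrate (27x^2) over V as an iterated integral:

    ∭_V (∇·F) dV = ∫_0^{5} ∫_0^{3} ∫_0^{4} (27x^2) dz dy dx.

Inner (z from 0 to 4): 108x^2.
Middle (y from 0 to 3): 324x^2.
Outer (x from 0 to 5): 13500.

Therefore ∯_{∂V} F · n dS = 13500.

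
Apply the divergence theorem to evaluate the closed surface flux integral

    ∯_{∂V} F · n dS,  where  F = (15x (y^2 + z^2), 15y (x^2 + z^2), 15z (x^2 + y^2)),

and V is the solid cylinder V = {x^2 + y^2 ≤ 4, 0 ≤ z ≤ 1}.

By the divergence theorem,

    ∯_{∂V} F · n dS = ∭_V (∇ · F) dV.

Compute the divergence:
    ∇ · F = ∂F_x/∂x + ∂F_y/∂y + ∂F_z/∂z = 15y^2 + 15z^2 + 15x^2 + 15z^2 + 15x^2 + 15y^2 = 30x^2 + 30y^2 + 30z^2.

In cylindrical coordinates, x = r cos(θ), y = r sin(θ), z = z, dV = r dr dθ dz, with 0 ≤ r ≤ 2, 0 ≤ θ ≤ 2π, 0 ≤ z ≤ 1.

The integrand, after substitution and multiplying by the volume element, becomes (30r^2 + 30z^2) · r, so

    ∭_V (∇·F) dV = ∫_0^{2π} ∫_0^{2} ∫_0^{1} (30r^2 + 30z^2) · r dz dr dθ.

Inner (z from 0 to 1): 30r^3 + 10r.
Middle (r from 0 to 2): 140.
Outer (θ from 0 to 2π): 280π.

Therefore ∯_{∂V} F · n dS = 280π.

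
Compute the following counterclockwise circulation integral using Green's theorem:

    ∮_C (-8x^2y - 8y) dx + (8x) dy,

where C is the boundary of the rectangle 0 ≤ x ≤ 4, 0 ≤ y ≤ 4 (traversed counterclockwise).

Green's theorem converts the closed line integral into a double integral over the enclosed region D:

    ∮_C P dx + Q dy = ∬_D (∂Q/∂x - ∂P/∂y) dA.

Here P = -8x^2y - 8y, Q = 8x, so

    ∂Q/∂x = 8,    ∂P/∂y = -8x^2 - 8,
    ∂Q/∂x - ∂P/∂y = 8x^2 + 16.

D is the region 0 ≤ x ≤ 4, 0 ≤ y ≤ 4. Evaluating the double integral:

    ∬_D (8x^2 + 16) dA = ∫_0^{4} ∫_0^{4} (8x^2 + 16) dy dx.

Inner (y from 0 to 4): 32x^2 + 64.
Outer (x from 0 to 4): 2816/3.

Therefore ∮_C P dx + Q dy = 2816/3.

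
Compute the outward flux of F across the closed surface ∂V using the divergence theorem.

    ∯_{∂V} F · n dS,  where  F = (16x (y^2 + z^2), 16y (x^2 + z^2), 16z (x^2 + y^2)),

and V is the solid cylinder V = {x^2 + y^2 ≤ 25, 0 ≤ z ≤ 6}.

By the divergence theorem,

    ∯_{∂V} F · n dS = ∭_V (∇ · F) dV.

Compute the divergence:
    ∇ · F = ∂F_x/∂x + ∂F_y/∂y + ∂F_z/∂z = 16y^2 + 16z^2 + 16x^2 + 16z^2 + 16x^2 + 16y^2 = 32x^2 + 32y^2 + 32z^2.

In cylindrical coordinates, x = r cos(θ), y = r sin(θ), z = z, dV = r dr dθ dz, with 0 ≤ r ≤ 5, 0 ≤ θ ≤ 2π, 0 ≤ z ≤ 6.

The integrand, after substitution and multiplying by the volume element, becomes (32r^2 + 32z^2) · r, so

    ∭_V (∇·F) dV = ∫_0^{2π} ∫_0^{5} ∫_0^{6} (32r^2 + 32z^2) · r dz dr dθ.

Inner (z from 0 to 6): 192r (r^2 + 12).
Middle (r from 0 to 5): 58800.
Outer (θ from 0 to 2π): 117600π.

Therefore ∯_{∂V} F · n dS = 117600π.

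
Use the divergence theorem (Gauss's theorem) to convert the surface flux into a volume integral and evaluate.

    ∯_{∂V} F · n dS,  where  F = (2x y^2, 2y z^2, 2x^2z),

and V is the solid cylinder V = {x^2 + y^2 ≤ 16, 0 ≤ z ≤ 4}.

By the divergence theorem,

    ∯_{∂V} F · n dS = ∭_V (∇ · F) dV.

Compute the divergence:
    ∇ · F = ∂F_x/∂x + ∂F_y/∂y + ∂F_z/∂z = 2y^2 + 2z^2 + 2x^2 = 2x^2 + 2y^2 + 2z^2.

In cylindrical coordinates, x = r cos(θ), y = r sin(θ), z = z, dV = r dr dθ dz, with 0 ≤ r ≤ 4, 0 ≤ θ ≤ 2π, 0 ≤ z ≤ 4.

The integrand, after substitution and multiplying by the volume element, becomes (2r^2 + 2z^2) · r, so

    ∭_V (∇·F) dV = ∫_0^{2π} ∫_0^{4} ∫_0^{4} (2r^2 + 2z^2) · r dz dr dθ.

Inner (z from 0 to 4): 8r (r^2 + 16/3).
Middle (r from 0 to 4): 2560/3.
Outer (θ from 0 to 2π): 5120π/3.

Therefore ∯_{∂V} F · n dS = 5120π/3.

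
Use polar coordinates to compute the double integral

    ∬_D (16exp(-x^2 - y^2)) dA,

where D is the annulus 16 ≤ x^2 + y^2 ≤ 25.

The region D is 4 ≤ r ≤ 5, 0 ≤ θ ≤ 2π in polar coordinates, where x = r cos(θ), y = r sin(θ), and dA = r dr dθ.

Under the substitution, the integrand becomes 16exp(-r^2), so

    ∬_D (16exp(-x^2 - y^2)) dA = ∫_{0}^{2π} ∫_{4}^{5} (16exp(-r^2)) · r dr dθ.

Inner integral (in r): ∫_{4}^{5} (16exp(-r^2)) · r dr = -(8 - 8exp(9))exp(-25).

Outer integral (in θ): ∫_{0}^{2π} (-(8 - 8exp(9))exp(-25)) dθ = -16π (1 - exp(9))exp(-25).

Therefore ∬_D (16exp(-x^2 - y^2)) dA = -16π (1 - exp(9))exp(-25).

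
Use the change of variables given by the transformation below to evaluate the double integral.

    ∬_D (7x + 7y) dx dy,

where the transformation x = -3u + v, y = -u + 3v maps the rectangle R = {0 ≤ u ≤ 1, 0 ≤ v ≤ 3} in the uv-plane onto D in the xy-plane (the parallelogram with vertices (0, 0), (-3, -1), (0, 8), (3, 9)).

Compute the Jacobian determinant of (x, y) with respect to (u, v):

    ∂(x,y)/∂(u,v) = | -3  1 | = (-3)(3) - (1)(-1) = -8.
                   | -1  3 |

Its absolute value is |J| = 8 (the area scaling factor).

Substituting x = -3u + v, y = -u + 3v into the integrand,

    7x + 7y → -28u + 28v,

so the integral becomes

    ∬_R (-28u + 28v) · |J| du dv = ∫_0^1 ∫_0^3 (-224u + 224v) dv du.

Inner (v): 1008 - 672u.
Outer (u): 672.

Therefore ∬_D (7x + 7y) dx dy = 672.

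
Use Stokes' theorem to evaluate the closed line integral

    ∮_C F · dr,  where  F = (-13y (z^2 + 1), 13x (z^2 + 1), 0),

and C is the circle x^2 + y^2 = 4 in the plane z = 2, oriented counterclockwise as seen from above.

Let S be the flat disk x^2 + y^2 ≤ 4 in the plane z = 2, with upward unit normal n̂ = ẑ. By Stokes' theorem,

    ∮_C F · dr = ∬_S (∇ × F) · n̂ dS = ∬_D (curl F)_z dA,

where D is the disk x^2 + y^2 ≤ 4.

Compute the curl of F = (-13y (z^2 + 1), 13x (z^2 + 1), 0):
    (∇ × F)_x = ∂F_z/∂y - ∂F_y/∂z = -26x z,
    (∇ × F)_y = ∂F_x/∂z - ∂F_z/∂x = -26y z,
    (∇ × F)_z = ∂F_y/∂x - ∂F_x/∂y = 26z^2 + 26.

On z = 2, (curl F)_z = 130.

Convert to polar (x = r cos θ, y = r sin θ, dA = r dr dθ); the integrand becomes 130, so

    ∬_D (curl F)_z dA = ∫_0^{2π} ∫_0^{2} (130) · r dr dθ.

Inner (r from 0 to 2): 260.
Outer (θ from 0 to 2π): 520π.

Therefore ∮_C F · dr = 520π.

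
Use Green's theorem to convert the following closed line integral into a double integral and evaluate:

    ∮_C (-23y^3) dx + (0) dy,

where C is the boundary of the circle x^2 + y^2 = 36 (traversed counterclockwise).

Green's theorem converts the closed line integral into a double integral over the enclosed region D:

    ∮_C P dx + Q dy = ∬_D (∂Q/∂x - ∂P/∂y) dA.

Here P = -23y^3, Q = 0, so

    ∂Q/∂x = 0,    ∂P/∂y = -69y^2,
    ∂Q/∂x - ∂P/∂y = 69y^2.

D is the region x^2 + y^2 ≤ 36. Evaluating the double integral:

In polar coordinates (x = r cos θ, y = r sin θ, dA = r dr dθ) the integrand becomes 69r^2sin(θ)^2, so

    ∬_D (69y^2) dA = ∫_0^{2π} ∫_0^{6} (69r^2sin(θ)^2) · r dr dθ.

Inner (r from 0 to 6): 22356sin(θ)^2.
Outer (θ from 0 to 2π): 22356π.

Therefore ∮_C P dx + Q dy = 22356π.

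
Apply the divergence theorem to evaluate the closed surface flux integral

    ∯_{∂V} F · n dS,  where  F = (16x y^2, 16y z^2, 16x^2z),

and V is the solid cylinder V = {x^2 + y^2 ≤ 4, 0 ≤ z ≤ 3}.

By the divergence theorem,

    ∯_{∂V} F · n dS = ∭_V (∇ · F) dV.

Compute the divergence:
    ∇ · F = ∂F_x/∂x + ∂F_y/∂y + ∂F_z/∂z = 16y^2 + 16z^2 + 16x^2 = 16x^2 + 16y^2 + 16z^2.

In cylindrical coordinates, x = r cos(θ), y = r sin(θ), z = z, dV = r dr dθ dz, with 0 ≤ r ≤ 2, 0 ≤ θ ≤ 2π, 0 ≤ z ≤ 3.

The integrand, after substitution and multiplying by the volume element, becomes (16r^2 + 16z^2) · r, so

    ∭_V (∇·F) dV = ∫_0^{2π} ∫_0^{2} ∫_0^{3} (16r^2 + 16z^2) · r dz dr dθ.

Inner (z from 0 to 3): 48r (r^2 + 3).
Middle (r from 0 to 2): 480.
Outer (θ from 0 to 2π): 960π.

Therefore ∯_{∂V} F · n dS = 960π.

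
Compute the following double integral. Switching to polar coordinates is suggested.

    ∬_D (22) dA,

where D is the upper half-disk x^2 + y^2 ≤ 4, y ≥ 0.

The region D is 0 ≤ r ≤ 2, 0 ≤ θ ≤ π in polar coordinates, where x = r cos(θ), y = r sin(θ), and dA = r dr dθ.

Under the substitution, the integrand becomes 22, so

    ∬_D (22) dA = ∫_{0}^{π} ∫_{0}^{2} (22) · r dr dθ.

Inner integral (in r): ∫_{0}^{2} (22) · r dr = 44.

Outer integral (in θ): ∫_{0}^{π} (44) dθ = 44π.

Therefore ∬_D (22) dA = 44π.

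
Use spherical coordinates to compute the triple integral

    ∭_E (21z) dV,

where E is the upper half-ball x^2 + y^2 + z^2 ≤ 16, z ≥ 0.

In spherical coordinates, x = ρ sin(φ) cos(θ), y = ρ sin(φ) sin(θ), z = ρ cos(φ), and dV = ρ^2 sin(φ) dρ dφ dθ.

The integrand becomes 21ρ cos(φ), so

    ∭_E (21z) dV = ∫_{0}^{2π} ∫_{0}^{π/2} ∫_{0}^{4} (21ρ cos(φ)) · ρ^2 sin(φ) dρ dφ dθ.

Inner (ρ): 672sin(2φ).
Middle (φ): 672.
Outer (θ): 1344π.

Therefore the triple integral equals 1344π.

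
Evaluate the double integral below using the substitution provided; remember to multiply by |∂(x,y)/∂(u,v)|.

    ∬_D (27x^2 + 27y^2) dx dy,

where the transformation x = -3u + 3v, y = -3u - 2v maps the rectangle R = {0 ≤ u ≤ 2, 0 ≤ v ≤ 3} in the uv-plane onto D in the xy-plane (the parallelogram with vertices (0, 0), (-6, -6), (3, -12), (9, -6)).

Compute the Jacobian determinant of (x, y) with respect to (u, v):

    ∂(x,y)/∂(u,v) = | -3  3 | = (-3)(-2) - (3)(-3) = 15.
                   | -3  -2 |

Its absolute value is |J| = 15 (the area scaling factor).

Substituting x = -3u + 3v, y = -3u - 2v into the integrand,

    27x^2 + 27y^2 → 486u^2 - 162u v + 351v^2,

so the integral becomes

    ∬_R (486u^2 - 162u v + 351v^2) · |J| du dv = ∫_0^2 ∫_0^3 (7290u^2 - 2430u v + 5265v^2) dv du.

Inner (v): 21870u^2 - 10935u + 47385.
Outer (u): 131220.

Therefore ∬_D (27x^2 + 27y^2) dx dy = 131220.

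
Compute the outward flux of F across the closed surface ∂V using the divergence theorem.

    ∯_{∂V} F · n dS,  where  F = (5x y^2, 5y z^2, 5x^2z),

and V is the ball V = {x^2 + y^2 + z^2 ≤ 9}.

By the divergence theorem,

    ∯_{∂V} F · n dS = ∭_V (∇ · F) dV.

Compute the divergence:
    ∇ · F = ∂F_x/∂x + ∂F_y/∂y + ∂F_z/∂z = 5y^2 + 5z^2 + 5x^2 = 5x^2 + 5y^2 + 5z^2.

In spherical coordinates, x = ρ sin(φ) cos(θ), y = ρ sin(φ) sin(θ), z = ρ cos(φ), dV = ρ^2 sin(φ) dρ dφ dθ, with 0 ≤ ρ ≤ 3, 0 ≤ φ ≤ π, 0 ≤ θ ≤ 2π.

The integrand, after substitution and multiplying by the volume element, becomes (5ρ^2) · ρ^2 sin(φ), so

    ∭_V (∇·F) dV = ∫_0^{2π} ∫_0^{π} ∫_0^{3} (5ρ^2) · ρ^2 sin(φ) dρ dφ dθ.

Inner (ρ from 0 to 3): 243sin(φ).
Middle (φ from 0 to π): 486.
Outer (θ from 0 to 2π): 972π.

Therefore ∯_{∂V} F · n dS = 972π.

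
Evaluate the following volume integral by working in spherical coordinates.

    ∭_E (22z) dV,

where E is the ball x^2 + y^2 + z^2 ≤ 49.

In spherical coordinates, x = ρ sin(φ) cos(θ), y = ρ sin(φ) sin(θ), z = ρ cos(φ), and dV = ρ^2 sin(φ) dρ dφ dθ.

The integrand becomes 22ρ cos(φ), so

    ∭_E (22z) dV = ∫_{0}^{2π} ∫_{0}^{π} ∫_{0}^{7} (22ρ cos(φ)) · ρ^2 sin(φ) dρ dφ dθ.

Inner (ρ): 26411sin(2φ)/4.
Middle (φ): 0.
Outer (θ): 0.

Therefore the triple integral equals 0.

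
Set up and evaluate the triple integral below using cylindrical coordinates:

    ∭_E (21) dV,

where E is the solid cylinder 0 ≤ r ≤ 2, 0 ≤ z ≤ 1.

In cylindrical coordinates, x = r cos(θ), y = r sin(θ), z = z, and dV = r dr dθ dz.

The integrand becomes 21, so

    ∭_E (21) dV = ∫_{0}^{2π} ∫_{0}^{2} ∫_{0}^{1} (21) · r dz dr dθ.

Inner (z): 21r.
Middle (r from 0 to 2): 42.
Outer (θ): 84π.

Therefore the triple integral equals 84π.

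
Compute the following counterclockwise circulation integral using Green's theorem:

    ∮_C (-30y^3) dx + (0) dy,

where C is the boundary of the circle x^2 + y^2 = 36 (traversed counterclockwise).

Green's theorem converts the closed line integral into a double integral over the enclosed region D:

    ∮_C P dx + Q dy = ∬_D (∂Q/∂x - ∂P/∂y) dA.

Here P = -30y^3, Q = 0, so

    ∂Q/∂x = 0,    ∂P/∂y = -90y^2,
    ∂Q/∂x - ∂P/∂y = 90y^2.

D is the region x^2 + y^2 ≤ 36. Evaluating the double integral:

In polar coordinates (x = r cos θ, y = r sin θ, dA = r dr dθ) the integrand becomes 90r^2sin(θ)^2, so

    ∬_D (90y^2) dA = ∫_0^{2π} ∫_0^{6} (90r^2sin(θ)^2) · r dr dθ.

Inner (r from 0 to 6): 29160sin(θ)^2.
Outer (θ from 0 to 2π): 29160π.

Therefore ∮_C P dx + Q dy = 29160π.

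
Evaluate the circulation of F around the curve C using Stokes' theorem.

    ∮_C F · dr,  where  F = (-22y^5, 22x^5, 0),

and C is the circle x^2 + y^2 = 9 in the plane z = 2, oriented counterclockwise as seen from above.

Let S be the flat disk x^2 + y^2 ≤ 9 in the plane z = 2, with upward unit normal n̂ = ẑ. By Stokes' theorem,

    ∮_C F · dr = ∬_S (∇ × F) · n̂ dS = ∬_D (curl F)_z dA,

where D is the disk x^2 + y^2 ≤ 9.

Compute the curl of F = (-22y^5, 22x^5, 0):
    (∇ × F)_x = ∂F_z/∂y - ∂F_y/∂z = 0,
    (∇ × F)_y = ∂F_x/∂z - ∂F_z/∂x = 0,
    (∇ × F)_z = ∂F_y/∂x - ∂F_x/∂y = 110x^4 + 110y^4.

On z = 2, (curl F)_z = 110x^4 + 110y^4.

Convert to polar (x = r cos θ, y = r sin θ, dA = r dr dθ); the integrand becomes 110r^4(sin(θ)^4 + cos(θ)^4), so

    ∬_D (curl F)_z dA = ∫_0^{2π} ∫_0^{3} (110r^4(sin(θ)^4 + cos(θ)^4)) · r dr dθ.

Inner (r from 0 to 3): 13365sin(θ)^4 + 13365cos(θ)^4.
Outer (θ from 0 to 2π): 40095π/2.

Therefore ∮_C F · dr = 40095π/2.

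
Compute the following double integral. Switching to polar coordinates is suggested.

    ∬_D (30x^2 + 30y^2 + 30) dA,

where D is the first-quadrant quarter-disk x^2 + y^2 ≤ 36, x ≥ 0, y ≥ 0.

The region D is 0 ≤ r ≤ 6, 0 ≤ θ ≤ π/2 in polar coordinates, where x = r cos(θ), y = r sin(θ), and dA = r dr dθ.

Under the substitution, the integrand becomes 30r^2 + 30, so

    ∬_D (30x^2 + 30y^2 + 30) dA = ∫_{0}^{π/2} ∫_{0}^{6} (30r^2 + 30) · r dr dθ.

Inner integral (in r): ∫_{0}^{6} (30r^2 + 30) · r dr = 10260.

Outer integral (in θ): ∫_{0}^{π/2} (10260) dθ = 5130π.

Therefore ∬_D (30x^2 + 30y^2 + 30) dA = 5130π.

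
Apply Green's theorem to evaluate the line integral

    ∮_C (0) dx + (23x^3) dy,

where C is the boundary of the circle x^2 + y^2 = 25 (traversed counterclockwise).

Green's theorem converts the closed line integral into a double integral over the enclosed region D:

    ∮_C P dx + Q dy = ∬_D (∂Q/∂x - ∂P/∂y) dA.

Here P = 0, Q = 23x^3, so

    ∂Q/∂x = 69x^2,    ∂P/∂y = 0,
    ∂Q/∂x - ∂P/∂y = 69x^2.

D is the region x^2 + y^2 ≤ 25. Evaluating the double integral:

In polar coordinates (x = r cos θ, y = r sin θ, dA = r dr dθ) the integrand becomes 69r^2cos(θ)^2, so

    ∬_D (69x^2) dA = ∫_0^{2π} ∫_0^{5} (69r^2cos(θ)^2) · r dr dθ.

Inner (r from 0 to 5): 43125cos(θ)^2/4.
Outer (θ from 0 to 2π): 43125π/4.

Therefore ∮_C P dx + Q dy = 43125π/4.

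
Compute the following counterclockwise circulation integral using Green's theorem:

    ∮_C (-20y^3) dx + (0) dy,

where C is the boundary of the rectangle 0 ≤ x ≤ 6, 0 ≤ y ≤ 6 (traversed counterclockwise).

Green's theorem converts the closed line integral into a double integral over the enclosed region D:

    ∮_C P dx + Q dy = ∬_D (∂Q/∂x - ∂P/∂y) dA.

Here P = -20y^3, Q = 0, so

    ∂Q/∂x = 0,    ∂P/∂y = -60y^2,
    ∂Q/∂x - ∂P/∂y = 60y^2.

D is the region 0 ≤ x ≤ 6, 0 ≤ y ≤ 6. Evaluating the double integral:

    ∬_D (60y^2) dA = ∫_0^{6} ∫_0^{6} (60y^2) dy dx.

Inner (y from 0 to 6): 4320.
Outer (x from 0 to 6): 25920.

Therefore ∮_C P dx + Q dy = 25920.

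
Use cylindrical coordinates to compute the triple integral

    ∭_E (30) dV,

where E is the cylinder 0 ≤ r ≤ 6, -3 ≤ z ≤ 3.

In cylindrical coordinates, x = r cos(θ), y = r sin(θ), z = z, and dV = r dr dθ dz.

The integrand becomes 30, so

    ∭_E (30) dV = ∫_{0}^{2π} ∫_{0}^{6} ∫_{-3}^{3} (30) · r dz dr dθ.

Inner (z): 180r.
Middle (r from 0 to 6): 3240.
Outer (θ): 6480π.

Therefore the triple integral equals 6480π.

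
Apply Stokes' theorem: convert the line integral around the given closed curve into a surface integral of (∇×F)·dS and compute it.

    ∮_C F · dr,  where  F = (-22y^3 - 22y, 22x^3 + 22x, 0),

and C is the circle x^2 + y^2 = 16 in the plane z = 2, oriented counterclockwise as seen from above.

Let S be the flat disk x^2 + y^2 ≤ 16 in the plane z = 2, with upward unit normal n̂ = ẑ. By Stokes' theorem,

    ∮_C F · dr = ∬_S (∇ × F) · n̂ dS = ∬_D (curl F)_z dA,

where D is the disk x^2 + y^2 ≤ 16.

Compute the curl of F = (-22y^3 - 22y, 22x^3 + 22x, 0):
    (∇ × F)_x = ∂F_z/∂y - ∂F_y/∂z = 0,
    (∇ × F)_y = ∂F_x/∂z - ∂F_z/∂x = 0,
    (∇ × F)_z = ∂F_y/∂x - ∂F_x/∂y = 66x^2 + 66y^2 + 44.

On z = 2, (curl F)_z = 66x^2 + 66y^2 + 44.

Convert to polar (x = r cos θ, y = r sin θ, dA = r dr dθ); the integrand becomes 66r^2 + 44, so

    ∬_D (curl F)_z dA = ∫_0^{2π} ∫_0^{4} (66r^2 + 44) · r dr dθ.

Inner (r from 0 to 4): 4576.
Outer (θ from 0 to 2π): 9152π.

Therefore ∮_C F · dr = 9152π.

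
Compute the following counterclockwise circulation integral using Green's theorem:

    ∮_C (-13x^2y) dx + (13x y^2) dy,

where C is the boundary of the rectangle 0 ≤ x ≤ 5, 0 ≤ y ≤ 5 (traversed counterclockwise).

Green's theorem converts the closed line integral into a double integral over the enclosed region D:

    ∮_C P dx + Q dy = ∬_D (∂Q/∂x - ∂P/∂y) dA.

Here P = -13x^2y, Q = 13x y^2, so

    ∂Q/∂x = 13y^2,    ∂P/∂y = -13x^2,
    ∂Q/∂x - ∂P/∂y = 13x^2 + 13y^2.

D is the region 0 ≤ x ≤ 5, 0 ≤ y ≤ 5. Evaluating the double integral:

    ∬_D (13x^2 + 13y^2) dA = ∫_0^{5} ∫_0^{5} (13x^2 + 13y^2) dy dx.

Inner (y from 0 to 5): 65x^2 + 1625/3.
Outer (x from 0 to 5): 16250/3.

Therefore ∮_C P dx + Q dy = 16250/3.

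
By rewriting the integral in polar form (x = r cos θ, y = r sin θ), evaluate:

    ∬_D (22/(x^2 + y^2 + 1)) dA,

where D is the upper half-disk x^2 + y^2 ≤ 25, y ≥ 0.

The region D is 0 ≤ r ≤ 5, 0 ≤ θ ≤ π in polar coordinates, where x = r cos(θ), y = r sin(θ), and dA = r dr dθ.

Under the substitution, the integrand becomes 22/(r^2 + 1), so

    ∬_D (22/(x^2 + y^2 + 1)) dA = ∫_{0}^{π} ∫_{0}^{5} (22/(r^2 + 1)) · r dr dθ.

Inner integral (in r): ∫_{0}^{5} (22/(r^2 + 1)) · r dr = log(3670344486987776).

Outer integral (in θ): ∫_{0}^{π} (log(3670344486987776)) dθ = log(3670344486987776^π).

Therefore ∬_D (22/(x^2 + y^2 + 1)) dA = log(3670344486987776^π).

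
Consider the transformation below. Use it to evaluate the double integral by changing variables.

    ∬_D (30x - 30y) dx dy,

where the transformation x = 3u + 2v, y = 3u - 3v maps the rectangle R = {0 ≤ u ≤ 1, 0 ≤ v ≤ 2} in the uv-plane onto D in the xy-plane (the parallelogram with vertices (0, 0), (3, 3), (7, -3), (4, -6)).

Compute the Jacobian determinant of (x, y) with respect to (u, v):

    ∂(x,y)/∂(u,v) = | 3  2 | = (3)(-3) - (2)(3) = -15.
                   | 3  -3 |

Its absolute value is |J| = 15 (the area scaling factor).

Substituting x = 3u + 2v, y = 3u - 3v into the integrand,

    30x - 30y → 150v,

so the integral becomes

    ∬_R (150v) · |J| du dv = ∫_0^1 ∫_0^2 (2250v) dv du.

Inner (v): 4500.
Outer (u): 4500.

Therefore ∬_D (30x - 30y) dx dy = 4500.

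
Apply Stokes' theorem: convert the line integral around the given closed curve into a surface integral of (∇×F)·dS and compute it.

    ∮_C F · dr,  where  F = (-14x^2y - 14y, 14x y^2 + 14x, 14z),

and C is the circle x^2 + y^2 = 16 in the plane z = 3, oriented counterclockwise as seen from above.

Let S be the flat disk x^2 + y^2 ≤ 16 in the plane z = 3, with upward unit normal n̂ = ẑ. By Stokes' theorem,

    ∮_C F · dr = ∬_S (∇ × F) · n̂ dS = ∬_D (curl F)_z dA,

where D is the disk x^2 + y^2 ≤ 16.

Compute the curl of F = (-14x^2y - 14y, 14x y^2 + 14x, 14z):
    (∇ × F)_x = ∂F_z/∂y - ∂F_y/∂z = 0,
    (∇ × F)_y = ∂F_x/∂z - ∂F_z/∂x = 0,
    (∇ × F)_z = ∂F_y/∂x - ∂F_x/∂y = 14x^2 + 14y^2 + 28.

On z = 3, (curl F)_z = 14x^2 + 14y^2 + 28.

Convert to polar (x = r cos θ, y = r sin θ, dA = r dr dθ); the integrand becomes 14r^2 + 28, so

    ∬_D (curl F)_z dA = ∫_0^{2π} ∫_0^{4} (14r^2 + 28) · r dr dθ.

Inner (r from 0 to 4): 1120.
Outer (θ from 0 to 2π): 2240π.

Therefore ∮_C F · dr = 2240π.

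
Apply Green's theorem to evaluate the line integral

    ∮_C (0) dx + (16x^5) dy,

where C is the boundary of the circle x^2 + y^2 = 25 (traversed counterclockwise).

Green's theorem converts the closed line integral into a double integral over the enclosed region D:

    ∮_C P dx + Q dy = ∬_D (∂Q/∂x - ∂P/∂y) dA.

Here P = 0, Q = 16x^5, so

    ∂Q/∂x = 80x^4,    ∂P/∂y = 0,
    ∂Q/∂x - ∂P/∂y = 80x^4.

D is the region x^2 + y^2 ≤ 25. Evaluating the double integral:

In polar coordinates (x = r cos θ, y = r sin θ, dA = r dr dθ) the integrand becomes 80r^4cos(θ)^4, so

    ∬_D (80x^4) dA = ∫_0^{2π} ∫_0^{5} (80r^4cos(θ)^4) · r dr dθ.

Inner (r from 0 to 5): 625000cos(θ)^4/3.
Outer (θ from 0 to 2π): 156250π.

Therefore ∮_C P dx + Q dy = 156250π.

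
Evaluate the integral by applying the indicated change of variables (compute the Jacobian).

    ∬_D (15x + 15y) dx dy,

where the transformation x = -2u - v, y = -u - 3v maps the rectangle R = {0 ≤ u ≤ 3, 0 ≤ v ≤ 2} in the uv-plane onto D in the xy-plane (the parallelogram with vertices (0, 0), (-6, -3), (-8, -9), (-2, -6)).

Compute the Jacobian determinant of (x, y) with respect to (u, v):

    ∂(x,y)/∂(u,v) = | -2  -1 | = (-2)(-3) - (-1)(-1) = 5.
                   | -1  -3 |

Its absolute value is |J| = 5 (the area scaling factor).

Substituting x = -2u - v, y = -u - 3v into the integrand,

    15x + 15y → -45u - 60v,

so the integral becomes

    ∬_R (-45u - 60v) · |J| du dv = ∫_0^3 ∫_0^2 (-225u - 300v) dv du.

Inner (v): -450u - 600.
Outer (u): -3825.

Therefore ∬_D (15x + 15y) dx dy = -3825.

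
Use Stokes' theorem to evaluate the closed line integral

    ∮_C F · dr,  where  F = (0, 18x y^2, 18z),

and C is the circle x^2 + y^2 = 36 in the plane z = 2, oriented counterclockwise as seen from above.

Let S be the flat disk x^2 + y^2 ≤ 36 in the plane z = 2, with upward unit normal n̂ = ẑ. By Stokes' theorem,

    ∮_C F · dr = ∬_S (∇ × F) · n̂ dS = ∬_D (curl F)_z dA,

where D is the disk x^2 + y^2 ≤ 36.

Compute the curl of F = (0, 18x y^2, 18z):
    (∇ × F)_x = ∂F_z/∂y - ∂F_y/∂z = 0,
    (∇ × F)_y = ∂F_x/∂z - ∂F_z/∂x = 0,
    (∇ × F)_z = ∂F_y/∂x - ∂F_x/∂y = 18y^2.

On z = 2, (curl F)_z = 18y^2.

Convert to polar (x = r cos θ, y = r sin θ, dA = r dr dθ); the integrand becomes 18r^2sin(θ)^2, so

    ∬_D (curl F)_z dA = ∫_0^{2π} ∫_0^{6} (18r^2sin(θ)^2) · r dr dθ.

Inner (r from 0 to 6): 5832sin(θ)^2.
Outer (θ from 0 to 2π): 5832π.

Therefore ∮_C F · dr = 5832π.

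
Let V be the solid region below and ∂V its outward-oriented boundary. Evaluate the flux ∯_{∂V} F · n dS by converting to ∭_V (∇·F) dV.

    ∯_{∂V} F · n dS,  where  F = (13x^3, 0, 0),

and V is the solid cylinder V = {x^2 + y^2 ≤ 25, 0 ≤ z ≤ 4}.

By the divergence theorem,

    ∯_{∂V} F · n dS = ∭_V (∇ · F) dV.

Compute the divergence:
    ∇ · F = ∂F_x/∂x + ∂F_y/∂y + ∂F_z/∂z = 39x^2 + 0 + 0 = 39x^2.

In cylindrical coordinates, x = r cos(θ), y = r sin(θ), z = z, dV = r dr dθ dz, with 0 ≤ r ≤ 5, 0 ≤ θ ≤ 2π, 0 ≤ z ≤ 4.

The integrand, after substitution and multiplying by the volume element, becomes (39r^2cos(θ)^2) · r, so

    ∭_V (∇·F) dV = ∫_0^{2π} ∫_0^{5} ∫_0^{4} (39r^2cos(θ)^2) · r dz dr dθ.

Inner (z from 0 to 4): 156r^3cos(θ)^2.
Middle (r from 0 to 5): 24375cos(θ)^2.
Outer (θ from 0 to 2π): 24375π.

Therefore ∯_{∂V} F · n dS = 24375π.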